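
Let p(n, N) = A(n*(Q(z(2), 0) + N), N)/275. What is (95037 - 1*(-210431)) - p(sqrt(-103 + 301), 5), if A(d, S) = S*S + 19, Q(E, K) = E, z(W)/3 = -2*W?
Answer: 7636696/25 ≈ 3.0547e+5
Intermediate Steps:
z(W) = -6*W (z(W) = 3*(-2*W) = -6*W)
A(d, S) = 19 + S**2 (A(d, S) = S**2 + 19 = 19 + S**2)
p(n, N) = 19/275 + N**2/275 (p(n, N) = (19 + N**2)/275 = (19 + N**2)*(1/275) = 19/275 + N**2/275)
(95037 - 1*(-210431)) - p(sqrt(-103 + 301), 5) = (95037 - 1*(-210431)) - (19/275 + (1/275)*5**2) = (95037 + 210431) - (19/275 + (1/275)*25) = 305468 - (19/275 + 1/11) = 305468 - 1*4/25 = 305468 - 4/25 = 7636696/25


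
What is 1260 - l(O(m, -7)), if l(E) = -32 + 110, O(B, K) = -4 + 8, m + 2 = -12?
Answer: 1182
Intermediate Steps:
m = -14 (m = -2 - 12 = -14)
O(B, K) = 4
l(E) = 78
1260 - l(O(m, -7)) = 1260 - 1*78 = 1260 - 78 = 1182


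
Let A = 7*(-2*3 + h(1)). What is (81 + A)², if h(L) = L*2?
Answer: 2809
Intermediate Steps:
h(L) = 2*L
A = -28 (A = 7*(-2*3 + 2*1) = 7*(-6 + 2) = 7*(-4) = -28)
(81 + A)² = (81 - 28)² = 53² = 2809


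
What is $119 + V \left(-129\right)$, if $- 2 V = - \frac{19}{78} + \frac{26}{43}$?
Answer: $\frac{7399}{52} \approx 142.29$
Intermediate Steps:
$V = - \frac{1211}{6708}$ ($V = - \frac{- \frac{19}{78} + \frac{26}{43}}{2} = \left(- \frac{1}{2}\right) \frac{1211}{3354} = - \frac{1211}{6708} \approx -0.18053$)
$119 + V \left(-129\right) = 119 - - \frac{1211}{52} = 119 + \frac{1211}{52} = \frac{7399}{52}$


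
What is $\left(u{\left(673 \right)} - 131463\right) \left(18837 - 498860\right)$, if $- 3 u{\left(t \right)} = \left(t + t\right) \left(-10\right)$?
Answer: $\frac{182854681367}{3} \approx 6.0952 \cdot 10^{10}$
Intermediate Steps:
$u{\left(t \right)} = \frac{20 t}{3}$ ($u{\left(t \right)} = - \frac{\left(t + t\right) \left(-10\right)}{3} = - \frac{2 t \left(-10\right)}{3} = - \frac{\left(-20\right) t}{3} = \frac{20 t}{3}$)
$\left(u{\left(673 \right)} - 131463\right) \left(18837 - 498860\right) = \left(\frac{20}{3} \cdot 673 - 131463\right) \left(18837 - 498860\right) = \left(\frac{13460}{3} - 131463\right) \left(-480023\right) = \left(- \frac{380929}{3}\right) \left(-480023\right) = \frac{182854681367}{3}$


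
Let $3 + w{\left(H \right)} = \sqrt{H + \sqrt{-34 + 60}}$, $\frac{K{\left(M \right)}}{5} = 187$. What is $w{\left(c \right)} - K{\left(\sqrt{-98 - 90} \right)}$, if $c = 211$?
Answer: $-938 + \sqrt{211 + \sqrt{26}} \approx -923.3$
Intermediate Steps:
$K{\left(M \right)} = 935$ ($K{\left(M \right)} = 5 \cdot 187 = 935$)
$w{\left(H \right)} = -3 + \sqrt{H + \sqrt{26}}$ ($w{\left(H \right)} = -3 + \sqrt{H + \sqrt{-34 + 60}} = -3 + \sqrt{H + \sqrt{26}}$)
$w{\left(c \right)} - K{\left(\sqrt{-98 - 90} \right)} = \left(-3 + \sqrt{211 + \sqrt{26}}\right) - 935 = -938 + \sqrt{211 + \sqrt{26}}$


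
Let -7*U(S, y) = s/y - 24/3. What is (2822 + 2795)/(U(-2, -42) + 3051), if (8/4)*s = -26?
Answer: 1651398/897317 ≈ 1.8404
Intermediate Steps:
s = -13 (s = (1/2)*(-26) = -13)
U(S, y) = 8/7 + 13/(7*y) (U(S, y) = -(-13/y - 24/3)/7 = -(-13/y - 24*1/3)/7 = -(-13/y - 8)/7 = -(-8 - 13/y)/7 = 8/7 + 13/(7*y))
(2822 + 2795)/(U(-2, -42) + 3051) = (2822 + 2795)/((1/7)*(13 + 8*(-42))/(-42) + 3051) = 5617/((1/7)*(-1/42)*(13 - 336) + 3051) = 5617/((1/7)*(-1/42)*(-323) + 3051) = 5617/(323/294 + 3051) = 5617/(897317/294) = 5617*(294/897317) = 1651398/897317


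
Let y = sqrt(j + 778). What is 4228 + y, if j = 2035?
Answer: 4228 + sqrt(2813) ≈ 4281.0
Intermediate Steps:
y = sqrt(2813) (y = sqrt(2035 + 778) = sqrt(2813) ≈ 53.038)
4228 + y = 4228 + sqrt(2813)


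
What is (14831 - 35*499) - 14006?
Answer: -16640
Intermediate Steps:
(14831 - 35*499) - 14006 = (14831 - 17465) - 14006 = -2634 - 14006 = -16640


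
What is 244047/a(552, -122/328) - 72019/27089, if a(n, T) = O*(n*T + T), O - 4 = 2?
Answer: -183129787929/913793237 ≈ -200.41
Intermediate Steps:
O = 6 (O = 4 + 2 = 6)
a(n, T) = 6*T + 6*T*n (a(n, T) = 6*(n*T + T) = 6*(T*n + T) = 6*(T + T*n) = 6*T + 6*T*n)
244047/a(552, -122/328) - 72019/27089 = 244047/((6*(-122/328)*(1 + 552))) - 72019/27089 = 244047/((6*(-122*1/328)*553)) - 72019*1/27089 = 244047/((6*(-61/164)*553)) - 72019/27089 = 244047/(-101199/82) - 72019/27089 = 244047*(-82/101199) - 72019/27089 = -6670618/33733 - 72019/27089 = -183129787929/913793237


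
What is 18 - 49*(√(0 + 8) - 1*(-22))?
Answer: -1060 - 98*√2 ≈ -1198.6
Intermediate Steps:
18 - 49*(√(0 + 8) - 1*(-22)) = 18 - 49*(√8 + 22) = 18 - 49*(2*√2 + 22) = 18 - 49*(22 + 2*√2) = 18 + (-1078 - 98*√2) = -1060 - 98*√2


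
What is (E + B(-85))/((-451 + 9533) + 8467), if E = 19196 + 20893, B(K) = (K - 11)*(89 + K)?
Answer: 39705/17549 ≈ 2.2625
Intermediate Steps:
B(K) = (-11 + K)*(89 + K)
E = 40089
(E + B(-85))/((-451 + 9533) + 8467) = (40089 + (-979 + (-85)² + 78*(-85)))/((-451 + 9533) + 8467) = (40089 + (-979 + 7225 - 6630))/(9082 + 8467) = (40089 - 384)/17549 = 39705*(1/17549) = 39705/17549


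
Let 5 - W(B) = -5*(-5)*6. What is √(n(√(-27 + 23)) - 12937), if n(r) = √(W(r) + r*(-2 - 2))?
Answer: √(-12937 + √(-145 - 8*I)) ≈ 0.053 - 113.74*I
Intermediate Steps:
W(B) = -145 (W(B) = 5 - (-5*(-5))*6 = 5 - 25*6 = 5 - 1*150 = 5 - 150 = -145)
n(r) = √(-145 - 4*r) (n(r) = √(-145 + r*(-2 - 2)) = √(-145 + r*(-4)) = √(-145 - 4*r))
√(n(√(-27 + 23)) - 12937) = √(√(-145 - 4*√(-27 + 23)) - 12937) = √(√(-145 - 8*I) - 12937) = √(-12937 + √(-145 - 8*I))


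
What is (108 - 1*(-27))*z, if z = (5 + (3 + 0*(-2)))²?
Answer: 8640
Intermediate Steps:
z = 64 (z = (5 + (3 + 0))² = (5 + 3)² = 8² = 64)
(108 - 1*(-27))*z = (108 - 1*(-27))*64 = (108 + 27)*64 = 135*64 = 8640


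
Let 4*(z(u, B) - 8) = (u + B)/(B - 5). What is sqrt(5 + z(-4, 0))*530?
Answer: 106*sqrt(330) ≈ 1925.6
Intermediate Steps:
z(u, B) = 8 + (B + u)/(4*(-5 + B)) (z(u, B) = 8 + ((u + B)/(B - 5))/4 = 8 + ((B + u)/(-5 + B))/4 = 8 + (B + u)/(4*(-5 + B)))
sqrt(5 + z(-4, 0))*530 = sqrt(5 + (-160 - 4 + 33*0)/(4*(-5 + 0)))*530 = sqrt(5 + (1/4)*(-160 - 4 + 0)/(-5))*530 = sqrt(5 + (1/4)*(-1/5)*(-164))*530 = sqrt(5 + 41/5)*530 = sqrt(66/5)*530 = (sqrt(330)/5)*530 = 106*sqrt(330)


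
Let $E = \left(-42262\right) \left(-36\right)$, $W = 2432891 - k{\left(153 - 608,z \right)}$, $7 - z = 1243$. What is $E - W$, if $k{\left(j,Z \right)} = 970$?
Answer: $-910489$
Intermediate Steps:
$z = -1236$ ($z = 7 - 1243 = -1236$)
$W = 2431921$ ($W = 2432891 - 970 = 2431921$)
$E = 1521432$
$E - W = 1521432 - 2431921 = -910489$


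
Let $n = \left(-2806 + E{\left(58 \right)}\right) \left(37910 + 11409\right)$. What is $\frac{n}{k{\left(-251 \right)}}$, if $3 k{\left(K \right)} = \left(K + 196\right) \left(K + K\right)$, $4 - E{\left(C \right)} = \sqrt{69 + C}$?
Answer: $- \frac{207287757}{13805} - \frac{147957 \sqrt{127}}{27610} \approx -15076.0$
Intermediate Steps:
$E{\left(C \right)} = 4 - \sqrt{69 + C}$
$k{\left(K \right)} = \frac{2 K \left(196 + K\right)}{3}$ ($k{\left(K \right)} = \frac{\left(K + 196\right) \left(K + K\right)}{3} = \frac{\left(196 + K\right) 2 K}{3} = \frac{2 K \left(196 + K\right)}{3}$)
$n = -138191838 - 49319 \sqrt{127}$ ($n = \left(-2806 + \left(4 - \sqrt{69 + 58}\right)\right) \left(37910 + 11409\right) = \left(-2806 + \left(4 - \sqrt{127}\right)\right) 49319 = \left(-2802 - \sqrt{127}\right) 49319 = -138191838 - 49319 \sqrt{127} \approx -1.3875 \cdot 10^{8}$)
$\frac{n}{k{\left(-251 \right)}} = \frac{-138191838 - 49319 \sqrt{127}}{\frac{2}{3} \left(-251\right) \left(196 - 251\right)} = \frac{-138191838 - 49319 \sqrt{127}}{\frac{2}{3} \left(-251\right) \left(-55\right)} = \frac{-138191838 - 49319 \sqrt{127}}{\frac{27610}{3}} = \left(-138191838 - 49319 \sqrt{127}\right) \frac{3}{27610} = - \frac{207287757}{13805} - \frac{147957 \sqrt{127}}{27610}$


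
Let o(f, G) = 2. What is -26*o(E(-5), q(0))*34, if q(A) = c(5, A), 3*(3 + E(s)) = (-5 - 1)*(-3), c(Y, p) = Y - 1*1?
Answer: -1768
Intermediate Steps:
c(Y, p) = -1 + Y (c(Y, p) = Y - 1 = -1 + Y)
E(s) = 3 (E(s) = -3 + ((-5 - 1)*(-3))/3 = -3 + (-6*(-3))/3 = -3 + (⅓)*18 = -3 + 6 = 3)
q(A) = 4 (q(A) = -1 + 5 = 4)
-26*o(E(-5), q(0))*34 = -26*2*34 = -52*34 = -1768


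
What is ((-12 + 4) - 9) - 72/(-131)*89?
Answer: 4181/131 ≈ 31.916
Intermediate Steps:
((-12 + 4) - 9) - 72/(-131)*89 = (-8 - 9) - 72*(-1/131)*89 = -17 + (72/131)*89 = -17 + 6408/131 = 4181/131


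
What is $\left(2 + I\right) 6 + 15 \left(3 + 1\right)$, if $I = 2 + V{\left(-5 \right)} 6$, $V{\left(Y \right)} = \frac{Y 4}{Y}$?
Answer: $228$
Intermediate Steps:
$V{\left(Y \right)} = 4$ ($V{\left(Y \right)} = \frac{4 Y}{Y} = 4$)
$I = 26$ ($I = 2 + 4 \cdot 6 = 2 + 24 = 26$)
$\left(2 + I\right) 6 + 15 \left(3 + 1\right) = \left(2 + 26\right) 6 + 15 \left(3 + 1\right) = 28 \cdot 6 + 15 \cdot 4 = 168 + 60 = 228$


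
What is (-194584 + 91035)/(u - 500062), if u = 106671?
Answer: 103549/393391 ≈ 0.26322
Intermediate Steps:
(-194584 + 91035)/(u - 500062) = (-194584 + 91035)/(106671 - 500062) = -103549/(-393391) = -103549*(-1/393391) = 103549/393391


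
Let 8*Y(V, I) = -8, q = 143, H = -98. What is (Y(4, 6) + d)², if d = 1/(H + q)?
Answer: 1936/2025 ≈ 0.95605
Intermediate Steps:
Y(V, I) = -1 (Y(V, I) = (⅛)*(-8) = -1)
d = 1/45 (d = 1/(-98 + 143) = 1/45 ≈ 0.022222)
(Y(4, 6) + d)² = (-1 + 1/45)² = (-44/45)² = 1936/2025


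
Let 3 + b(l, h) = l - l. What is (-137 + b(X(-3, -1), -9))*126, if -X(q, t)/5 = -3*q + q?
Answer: -17640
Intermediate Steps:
X(q, t) = 10*q (X(q, t) = -5*(-3*q + q) = -(-10)*q = 10*q)
b(l, h) = -3 (b(l, h) = -3 + (l - l) = -3 + 0 = -3)
(-137 + b(X(-3, -1), -9))*126 = (-137 - 3)*126 = -140*126 = -17640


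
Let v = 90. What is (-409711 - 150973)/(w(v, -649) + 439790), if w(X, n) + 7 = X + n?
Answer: -140171/109806 ≈ -1.2765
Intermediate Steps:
w(X, n) = -7 + X + n (w(X, n) = -7 + (X + n) = -7 + X + n)
(-409711 - 150973)/(w(v, -649) + 439790) = (-409711 - 150973)/((-7 + 90 - 649) + 439790) = -560684/(-566 + 439790) = -560684/439224 = -560684*1/439224 = -140171/109806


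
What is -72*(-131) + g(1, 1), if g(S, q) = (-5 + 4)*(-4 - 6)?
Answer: 9442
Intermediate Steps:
g(S, q) = 10 (g(S, q) = -1*(-10) = 10)
-72*(-131) + g(1, 1) = -72*(-131) + 10 = 9432 + 10 = 9442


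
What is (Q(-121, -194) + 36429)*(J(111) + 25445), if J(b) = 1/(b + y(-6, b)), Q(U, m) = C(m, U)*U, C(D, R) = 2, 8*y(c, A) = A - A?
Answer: 102206418052/111 ≈ 9.2078e+8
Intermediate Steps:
y(c, A) = 0 (y(c, A) = (A - A)/8 = (⅛)*0 = 0)
Q(U, m) = 2*U
J(b) = 1/b (J(b) = 1/(b + 0) = 1/b)
(Q(-121, -194) + 36429)*(J(111) + 25445) = (2*(-121) + 36429)*(1/111 + 25445) = (-242 + 36429)*(1/111 + 25445) = 36187*(2824396/111) = 102206418052/111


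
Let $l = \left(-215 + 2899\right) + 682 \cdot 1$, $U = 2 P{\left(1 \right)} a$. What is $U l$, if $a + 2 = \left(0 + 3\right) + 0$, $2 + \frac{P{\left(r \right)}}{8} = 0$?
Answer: $-107712$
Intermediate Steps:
$P{\left(r \right)} = -16$ ($P{\left(r \right)} = -16 + 8 \cdot 0 = -16 + 0 = -16$)
$a = 1$ ($a = -2 + \left(\left(0 + 3\right) + 0\right) = -2 + \left(3 + 0\right) = -2 + 3 = 1$)
$U = -32$ ($U = 2 \left(-16\right) 1 = \left(-32\right) 1 = -32$)
$l = 3366$ ($l = 2684 + 682 = 3366$)
$U l = \left(-32\right) 3366 = -107712$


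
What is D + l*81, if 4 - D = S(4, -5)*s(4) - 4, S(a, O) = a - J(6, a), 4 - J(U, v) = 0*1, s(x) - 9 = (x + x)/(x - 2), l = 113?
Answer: 9161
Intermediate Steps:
s(x) = 9 + 2*x/(-2 + x) (s(x) = 9 + (x + x)/(x - 2) = 9 + (2*x)/(-2 + x) = 9 + 2*x/(-2 + x))
J(U, v) = 4 (J(U, v) = 4 - 0 = 4 - 1*0 = 4 + 0 = 4)
S(a, O) = -4 + a (S(a, O) = a - 1*4 = a - 4 = -4 + a)
D = 8 (D = 4 - ((-4 + 4)*((-18 + 11*4)/(-2 + 4)) - 4) = 4 - (0*((-18 + 44)/2) - 4) = 4 - (0*((1/2)*26) - 4) = 4 - (0*13 - 4) = 4 - (0 - 4) = 4 - 1*(-4) = 4 + 4 = 8)
D + l*81 = 8 + 113*81 = 8 + 9153 = 9161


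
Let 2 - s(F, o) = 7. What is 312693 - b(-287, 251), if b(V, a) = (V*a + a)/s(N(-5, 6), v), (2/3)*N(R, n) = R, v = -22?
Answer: 1491679/5 ≈ 2.9834e+5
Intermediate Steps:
N(R, n) = 3*R/2
s(F, o) = -5 (s(F, o) = 2 - 1*7 = 2 - 7 = -5)
b(V, a) = -a/5 - V*a/5 (b(V, a) = (V*a + a)/(-5) = (a + V*a)*(-⅕) = -a/5 - V*a/5)
312693 - b(-287, 251) = 312693 - (-1)*251*(1 - 287)/5 = 312693 - (-1)*251*(-286)/5 = 312693 - 1*71786/5 = 312693 - 71786/5 = 1491679/5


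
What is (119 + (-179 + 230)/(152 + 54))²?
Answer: 603439225/42436 ≈ 14220.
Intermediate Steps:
(119 + (-179 + 230)/(152 + 54))² = (119 + 51/206)² = (24565/206)² = 603439225/42436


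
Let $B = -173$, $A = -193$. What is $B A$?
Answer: $33389$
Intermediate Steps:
$B A = \left(-173\right) \left(-193\right) = 33389$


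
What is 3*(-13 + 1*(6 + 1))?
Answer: -18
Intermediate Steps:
3*(-13 + 1*(6 + 1)) = 3*(-13 + 1*7) = 3*(-13 + 7) = 3*(-6) = -18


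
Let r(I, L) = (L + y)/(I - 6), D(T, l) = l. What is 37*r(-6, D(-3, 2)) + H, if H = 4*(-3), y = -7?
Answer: 41/12 ≈ 3.4167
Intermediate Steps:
H = -12
r(I, L) = (-7 + L)/(-6 + I) (r(I, L) = (L - 7)/(I - 6) = (-7 + L)/(-6 + I))
37*r(-6, D(-3, 2)) + H = 37*((-7 + 2)/(-6 - 6)) - 12 = 37*(-5/(-12)) - 12 = 37*(-1/12*(-5)) - 12 = 37*(5/12) - 12 = 185/12 - 12 = 41/12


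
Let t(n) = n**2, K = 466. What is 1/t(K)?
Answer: 1/217156 ≈ 4.6050e-6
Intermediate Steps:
1/t(K) = 1/(466**2) = 1/217156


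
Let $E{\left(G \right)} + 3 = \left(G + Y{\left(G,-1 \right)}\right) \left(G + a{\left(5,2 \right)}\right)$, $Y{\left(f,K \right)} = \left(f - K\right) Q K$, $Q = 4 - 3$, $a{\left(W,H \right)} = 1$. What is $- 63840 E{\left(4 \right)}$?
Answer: $510720$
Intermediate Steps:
$Q = 1$
$Y{\left(f,K \right)} = K \left(f - K\right)$ ($Y{\left(f,K \right)} = \left(f - K\right) 1 K = \left(f - K\right) K = K \left(f - K\right)$)
$E{\left(G \right)} = -4 - G$ ($E{\left(G \right)} = -3 + \left(G - \left(G - -1\right)\right) \left(G + 1\right) = -3 + \left(G - \left(G + 1\right)\right) \left(1 + G\right) = -3 + \left(G - \left(1 + G\right)\right) \left(1 + G\right) = -3 - \left(1 + G\right) = -4 - G$)
$- 63840 E{\left(4 \right)} = - 63840 \left(-4 - 4\right) = \left(-63840\right) \left(-8\right) = 510720$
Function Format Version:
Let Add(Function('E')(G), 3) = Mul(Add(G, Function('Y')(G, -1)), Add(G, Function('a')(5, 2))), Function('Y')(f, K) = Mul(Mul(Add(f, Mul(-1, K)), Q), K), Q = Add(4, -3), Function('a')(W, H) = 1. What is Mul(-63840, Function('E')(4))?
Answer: 510720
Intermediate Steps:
Q = 1
Function('Y')(f, K) = Mul(K, Add(f, Mul(-1, K))) (Function('Y')(f, K) = Mul(Mul(Add(f, Mul(-1, K)), 1), K) = Mul(Add(f, Mul(-1, K)), K) = Mul(K, Add(f, Mul(-1, K))))
Function('E')(G) = Add(-4, Mul(-1, G)) (Function('E')(G) = Add(-3, Mul(Add(G, Mul(-1, Add(G, Mul(-1, -1)))), Add(G, 1))) = Add(-3, Mul(Add(G, Mul(-1, Add(G, 1))), Add(1, G))) = Add(-3, Mul(Add(G, Mul(-1, Add(1, G))), Add(1, G))) = Add(-3, Mul(Add(G, Add(-1, Mul(-1, G))), Add(1, G))) = Add(-3, Mul(-1, Add(1, G))) = Add(-3, Add(-1, Mul(-1, G))) = Add(-4, Mul(-1, G)))
Mul(-63840, Function('E')(4)) = Mul(-63840, Add(-4, Mul(-1, 4))) = Mul(-63840, Add(-4, -4)) = Mul(-63840, -8) = 510720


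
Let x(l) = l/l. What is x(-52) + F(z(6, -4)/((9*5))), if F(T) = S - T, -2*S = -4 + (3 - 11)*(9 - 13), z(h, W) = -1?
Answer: -584/45 ≈ -12.978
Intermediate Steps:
x(l) = 1
S = -14 (S = -(-4 + (3 - 11)*(9 - 13))/2 = -(-4 - 8*(-4))/2 = -(-4 + 32)/2 = -1/2*28 = -14)
F(T) = -14 - T
x(-52) + F(z(6, -4)/((9*5))) = 1 + (-14 - (-1)/(9*5)) = 1 + (-14 - (-1)/45) = 1 + (-14 - 1*(-1/45)) = 1 + (-14 + 1/45) = 1 - 629/45 = -584/45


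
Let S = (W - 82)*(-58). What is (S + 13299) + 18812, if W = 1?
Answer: 36809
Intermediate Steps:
S = 4698 (S = (1 - 82)*(-58) = -81*(-58) = 4698)
(S + 13299) + 18812 = (4698 + 13299) + 18812 = 17997 + 18812 = 36809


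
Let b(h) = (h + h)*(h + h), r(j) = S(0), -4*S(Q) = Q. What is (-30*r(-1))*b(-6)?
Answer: 0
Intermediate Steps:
S(Q) = -Q/4
r(j) = 0 (r(j) = -¼*0 = 0)
b(h) = 4*h² (b(h) = (2*h)*(2*h) = 4*h²)
(-30*r(-1))*b(-6) = (-30*0)*(4*(-6)²) = 0*(4*36) = 0*144 = 0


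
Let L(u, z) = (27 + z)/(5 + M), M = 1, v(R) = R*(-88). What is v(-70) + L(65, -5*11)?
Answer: 18466/3 ≈ 6155.3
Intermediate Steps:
v(R) = -88*R
L(u, z) = 9/2 + z/6 (L(u, z) = (27 + z)/(5 + 1) = (27 + z)/6 = (27 + z)*(⅙) = 9/2 + z/6)
v(-70) + L(65, -5*11) = -88*(-70) + (9/2 + (-5*11)/6) = 6160 + (9/2 + (⅙)*(-55)) = 6160 + (9/2 - 55/6) = 6160 - 14/3 = 18466/3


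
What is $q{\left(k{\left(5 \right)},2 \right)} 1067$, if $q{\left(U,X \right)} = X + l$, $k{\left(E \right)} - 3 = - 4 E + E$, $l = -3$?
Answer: $-1067$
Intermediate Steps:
$k{\left(E \right)} = 3 - 3 E$ ($k{\left(E \right)} = 3 + \left(- 4 E + E\right) = 3 - 3 E$)
$q{\left(U,X \right)} = -3 + X$ ($q{\left(U,X \right)} = X - 3 = -3 + X$)
$q{\left(k{\left(5 \right)},2 \right)} 1067 = \left(-3 + 2\right) 1067 = \left(-1\right) 1067 = -1067$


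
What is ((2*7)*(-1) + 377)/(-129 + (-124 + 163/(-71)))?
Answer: -8591/6042 ≈ -1.4219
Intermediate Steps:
((2*7)*(-1) + 377)/(-129 + (-124 + 163/(-71))) = (14*(-1) + 377)/(-129 + (-124 + 163*(-1/71))) = (-14 + 377)/(-129 + (-124 - 163/71)) = 363/(-129 - 8967/71) = 363/(-18126/71) = 363*(-71/18126) = -8591/6042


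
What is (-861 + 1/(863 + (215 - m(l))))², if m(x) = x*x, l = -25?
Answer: 152124961024/205209 ≈ 7.4132e+5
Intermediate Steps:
m(x) = x²
(-861 + 1/(863 + (215 - m(l))))² = (-861 + 1/(863 + (215 - 1*(-25)²)))² = (-861 + 1/(863 + (215 - 1*625)))² = (-861 + 1/(863 + (215 - 625)))² = (-861 + 1/(863 - 410))² = (-861 + 1/453)² = (-390032/453)² = 152124961024/205209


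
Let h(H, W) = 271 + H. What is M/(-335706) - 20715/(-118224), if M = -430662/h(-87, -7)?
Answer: 9239431567/50713091184 ≈ 0.18219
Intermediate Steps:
M = -215331/92 (M = -430662/(271 - 87) = -430662/184 = -430662*1/184 = -215331/92 ≈ -2340.6)
M/(-335706) - 20715/(-118224) = -215331/92/(-335706) - 20715/(-118224) = -215331/92*(-1/335706) - 20715*(-1/118224) = 71777/10294984 + 6905/39408 = 9239431567/50713091184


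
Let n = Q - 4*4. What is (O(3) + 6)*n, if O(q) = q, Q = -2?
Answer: -162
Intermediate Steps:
n = -18 (n = -2 - 4*4 = -2 - 16 = -18)
(O(3) + 6)*n = (3 + 6)*(-18) = 9*(-18) = -162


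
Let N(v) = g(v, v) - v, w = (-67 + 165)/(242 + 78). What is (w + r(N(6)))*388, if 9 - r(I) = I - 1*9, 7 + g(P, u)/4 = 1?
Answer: 749713/40 ≈ 18743.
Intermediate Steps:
g(P, u) = -24 (g(P, u) = -28 + 4*1 = -28 + 4 = -24)
w = 49/160 (w = 98/320 = 98*(1/320) = 49/160 ≈ 0.30625)
N(v) = -24 - v
r(I) = 18 - I (r(I) = 9 - (I - 1*9) = 9 - (I - 9) = 9 - (-9 + I) = 9 + (9 - I) = 18 - I)
(w + r(N(6)))*388 = (49/160 + (18 - (-24 - 1*6)))*388 = (49/160 + (18 - (-24 - 6)))*388 = (49/160 + (18 - 1*(-30)))*388 = (49/160 + (18 + 30))*388 = (49/160 + 48)*388 = (7729/160)*388 = 749713/40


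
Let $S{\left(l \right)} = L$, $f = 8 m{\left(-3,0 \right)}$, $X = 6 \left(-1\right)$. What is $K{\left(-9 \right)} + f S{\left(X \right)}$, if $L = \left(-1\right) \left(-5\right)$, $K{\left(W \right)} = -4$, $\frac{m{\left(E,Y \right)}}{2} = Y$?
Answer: $-4$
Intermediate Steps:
$m{\left(E,Y \right)} = 2 Y$
$X = -6$
$f = 0$ ($f = 8 \cdot 2 \cdot 0 = 8 \cdot 0 = 0$)
$L = 5$
$S{\left(l \right)} = 5$
$K{\left(-9 \right)} + f S{\left(X \right)} = -4 + 0 \cdot 5 = -4 + 0 = -4$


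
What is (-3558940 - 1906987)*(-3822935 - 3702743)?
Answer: 41134806573506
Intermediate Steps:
(-3558940 - 1906987)*(-3822935 - 3702743) = -5465927*(-7525678) = 41134806573506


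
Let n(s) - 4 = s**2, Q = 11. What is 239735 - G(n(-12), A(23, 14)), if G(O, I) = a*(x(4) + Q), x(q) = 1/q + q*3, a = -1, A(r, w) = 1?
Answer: 959033/4 ≈ 2.3976e+5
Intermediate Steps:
n(s) = 4 + s**2
x(q) = 1/q + 3*q
G(O, I) = -93/4 (G(O, I) = -((1/4 + 3*4) + 11) = -((1/4 + 12) + 11) = -(49/4 + 11) = -1*93/4 = -93/4)
239735 - G(n(-12), A(23, 14)) = 239735 - 1*(-93/4) = 239735 + 93/4 = 959033/4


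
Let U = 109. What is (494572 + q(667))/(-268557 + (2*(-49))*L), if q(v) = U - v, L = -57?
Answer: -494014/262971 ≈ -1.8786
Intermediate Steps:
q(v) = 109 - v
(494572 + q(667))/(-268557 + (2*(-49))*L) = (494572 + (109 - 1*667))/(-268557 + (2*(-49))*(-57)) = (494572 + (109 - 667))/(-268557 - 98*(-57)) = (494572 - 558)/(-268557 + 5586) = 494014/(-262971) = 494014*(-1/262971) = -494014/262971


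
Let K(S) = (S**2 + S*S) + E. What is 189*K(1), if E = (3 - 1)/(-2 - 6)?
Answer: 1323/4 ≈ 330.75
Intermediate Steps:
E = -1/4 (E = 2/(-8) = 2*(-1/8) = -1/4 ≈ -0.25000)
K(S) = -1/4 + 2*S**2 (K(S) = (S**2 + S*S) - 1/4 = (S**2 + S**2) - 1/4 = 2*S**2 - 1/4 = -1/4 + 2*S**2)
189*K(1) = 189*(-1/4 + 2*1**2) = 189*(-1/4 + 2*1) = 189*(-1/4 + 2) = 189*(7/4) = 1323/4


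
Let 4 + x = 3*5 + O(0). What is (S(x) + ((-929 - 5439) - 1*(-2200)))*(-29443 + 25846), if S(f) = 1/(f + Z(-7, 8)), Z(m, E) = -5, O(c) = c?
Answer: 29983393/2 ≈ 1.4992e+7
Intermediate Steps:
x = 11 (x = -4 + (3*5 + 0) = -4 + (15 + 0) = -4 + 15 = 11)
S(f) = 1/(-5 + f) (S(f) = 1/(f - 5) = 1/(-5 + f))
(S(x) + ((-929 - 5439) - 1*(-2200)))*(-29443 + 25846) = (1/(-5 + 11) + ((-929 - 5439) - 1*(-2200)))*(-29443 + 25846) = (1/6 + (-6368 + 2200))*(-3597) = (⅙ - 4168)*(-3597) = -25007/6*(-3597) = 29983393/2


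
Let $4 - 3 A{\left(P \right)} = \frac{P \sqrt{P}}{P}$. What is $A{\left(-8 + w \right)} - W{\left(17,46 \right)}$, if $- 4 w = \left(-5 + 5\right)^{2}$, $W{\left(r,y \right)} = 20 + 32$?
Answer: $- \frac{152}{3} - \frac{2 i \sqrt{2}}{3} \approx -50.667 - 0.94281 i$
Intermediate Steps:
$W{\left(r,y \right)} = 52$
$w = 0$ ($w = - \frac{\left(-5 + 5\right)^{2}}{4} = - \frac{0^{2}}{4} = \left(- \frac{1}{4}\right) 0 = 0$)
$A{\left(P \right)} = \frac{4}{3} - \frac{\sqrt{P}}{3}$ ($A{\left(P \right)} = \frac{4}{3} - \frac{P \sqrt{P} \frac{1}{P}}{3} = \frac{4}{3} - \frac{P^{\frac{3}{2}} \frac{1}{P}}{3} = \frac{4}{3} - \frac{\sqrt{P}}{3}$)
$A{\left(-8 + w \right)} - W{\left(17,46 \right)} = \left(\frac{4}{3} - \frac{\sqrt{-8 + 0}}{3}\right) - 52 = \left(\frac{4}{3} - \frac{\sqrt{-8}}{3}\right) - 52 = \left(\frac{4}{3} - \frac{2 i \sqrt{2}}{3}\right) - 52 = - \frac{152}{3} - \frac{2 i \sqrt{2}}{3}$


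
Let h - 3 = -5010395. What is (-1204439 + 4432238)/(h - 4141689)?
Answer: -3227799/9152081 ≈ -0.35268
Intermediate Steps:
h = -5010392 (h = 3 - 5010395 = -5010392)
(-1204439 + 4432238)/(h - 4141689) = (-1204439 + 4432238)/(-5010392 - 4141689) = 3227799/(-9152081) = 3227799*(-1/9152081) = -3227799/9152081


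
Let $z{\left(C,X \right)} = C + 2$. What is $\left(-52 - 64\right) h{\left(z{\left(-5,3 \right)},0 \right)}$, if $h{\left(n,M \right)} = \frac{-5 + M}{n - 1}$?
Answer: $-145$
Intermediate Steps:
$z{\left(C,X \right)} = 2 + C$
$h{\left(n,M \right)} = \frac{-5 + M}{-1 + n}$
$\left(-52 - 64\right) h{\left(z{\left(-5,3 \right)},0 \right)} = \left(-52 - 64\right) \frac{-5 + 0}{-1 + \left(2 - 5\right)} = - 116 \frac{1}{-1 - 3} \left(-5\right) = - 116 \frac{1}{-4} \left(-5\right) = - 116 \left(\left(- \frac{1}{4}\right) \left(-5\right)\right) = \left(-116\right) \frac{5}{4} = -145$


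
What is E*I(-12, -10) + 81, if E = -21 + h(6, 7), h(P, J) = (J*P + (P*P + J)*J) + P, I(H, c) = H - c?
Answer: -575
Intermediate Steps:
h(P, J) = P + J*P + J*(J + P²) (h(P, J) = (J*P + (P² + J)*J) + P = (J*P + (J + P²)*J) + P = (J*P + J*(J + P²)) + P = P + J*P + J*(J + P²))
E = 328 (E = -21 + (6 + 7² + 7*6 + 7*6²) = -21 + (6 + 49 + 42 + 7*36) = -21 + (6 + 49 + 42 + 252) = -21 + 349 = 328)
E*I(-12, -10) + 81 = 328*(-12 - 1*(-10)) + 81 = 328*(-12 + 10) + 81 = 328*(-2) + 81 = -656 + 81 = -575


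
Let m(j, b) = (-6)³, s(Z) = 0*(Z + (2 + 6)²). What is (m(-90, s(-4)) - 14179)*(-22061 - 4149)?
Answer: 377292950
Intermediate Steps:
s(Z) = 0 (s(Z) = 0*(Z + 8²) = 0*(Z + 64) = 0*(64 + Z) = 0)
m(j, b) = -216
(m(-90, s(-4)) - 14179)*(-22061 - 4149) = (-216 - 14179)*(-22061 - 4149) = -14395*(-26210) = 377292950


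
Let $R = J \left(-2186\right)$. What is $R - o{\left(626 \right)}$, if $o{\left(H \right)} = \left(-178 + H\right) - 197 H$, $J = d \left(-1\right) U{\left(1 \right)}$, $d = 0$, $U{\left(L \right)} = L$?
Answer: $122874$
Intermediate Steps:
$J = 0$ ($J = 0 \left(-1\right) 1 = 0 \cdot 1 = 0$)
$o{\left(H \right)} = -178 - 196 H$
$R = 0$ ($R = 0 \left(-2186\right) = 0$)
$R - o{\left(626 \right)} = 0 - \left(-178 - 122696\right) = 0 - -122874 = 0 + 122874 = 122874$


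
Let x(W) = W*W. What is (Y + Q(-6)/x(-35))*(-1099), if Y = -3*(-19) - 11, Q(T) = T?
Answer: -8846008/175 ≈ -50549.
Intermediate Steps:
Y = 46 (Y = 57 - 11 = 46)
x(W) = W²
(Y + Q(-6)/x(-35))*(-1099) = (46 - 6/((-35)²))*(-1099) = (46 - 6/1225)*(-1099) = (56344/1225)*(-1099) = -8846008/175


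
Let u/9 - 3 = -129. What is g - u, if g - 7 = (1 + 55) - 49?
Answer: 1148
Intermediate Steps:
u = -1134 (u = 27 + 9*(-129) = 27 - 1161 = -1134)
g = 14 (g = 7 + ((1 + 55) - 49) = 7 + (56 - 49) = 7 + 7 = 14)
g - u = 14 - 1*(-1134) = 14 + 1134 = 1148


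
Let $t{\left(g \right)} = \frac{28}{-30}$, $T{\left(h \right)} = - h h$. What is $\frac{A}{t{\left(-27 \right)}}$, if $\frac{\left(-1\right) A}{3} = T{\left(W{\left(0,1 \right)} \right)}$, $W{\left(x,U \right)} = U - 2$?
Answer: $- \frac{45}{14} \approx -3.2143$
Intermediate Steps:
$W{\left(x,U \right)} = -2 + U$
$T{\left(h \right)} = - h^{2}$
$A = 3$ ($A = - 3 \left(- \left(-2 + 1\right)^{2}\right) = - 3 \left(- \left(-1\right)^{2}\right) = - 3 \left(\left(-1\right) 1\right) = \left(-3\right) \left(-1\right) = 3$)
$t{\left(g \right)} = - \frac{14}{15}$ ($t{\left(g \right)} = 28 \left(- \frac{1}{30}\right) = - \frac{14}{15}$)
$\frac{A}{t{\left(-27 \right)}} = \frac{3}{- \frac{14}{15}} = 3 \left(- \frac{15}{14}\right) = - \frac{45}{14}$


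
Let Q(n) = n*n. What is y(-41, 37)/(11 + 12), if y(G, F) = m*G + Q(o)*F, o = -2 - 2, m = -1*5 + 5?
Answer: 592/23 ≈ 25.739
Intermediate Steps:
m = 0 (m = -5 + 5 = 0)
o = -4
Q(n) = n²
y(G, F) = 16*F (y(G, F) = 0*G + (-4)²*F = 0 + 16*F = 16*F)
y(-41, 37)/(11 + 12) = (16*37)/(11 + 12) = 592/23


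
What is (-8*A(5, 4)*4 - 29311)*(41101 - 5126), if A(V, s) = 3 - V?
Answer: -1052160825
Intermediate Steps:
(-8*A(5, 4)*4 - 29311)*(41101 - 5126) = (-8*(3 - 1*5)*4 - 29311)*(41101 - 5126) = (-8*(3 - 5)*4 - 29311)*35975 = (-8*(-2)*4 - 29311)*35975 = (16*4 - 29311)*35975 = (64 - 29311)*35975 = -29247*35975 = -1052160825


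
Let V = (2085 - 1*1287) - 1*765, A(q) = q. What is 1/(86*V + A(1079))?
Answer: 1/3917 ≈ 0.00025530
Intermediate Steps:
V = 33 (V = (2085 - 1287) - 765 = 798 - 765 = 33)
1/(86*V + A(1079)) = 1/(86*33 + 1079) = 1/(2838 + 1079) = 1/3917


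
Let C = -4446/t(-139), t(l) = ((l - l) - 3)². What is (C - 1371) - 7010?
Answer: -8875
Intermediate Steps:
t(l) = 9 (t(l) = (0 - 3)² = (-3)² = 9)
C = -494 (C = -4446/9 = -4446*⅑ = -494)
(C - 1371) - 7010 = (-494 - 1371) - 7010 = -1865 - 7010 = -8875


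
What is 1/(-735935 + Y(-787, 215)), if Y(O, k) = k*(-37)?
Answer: -1/743890 ≈ -1.3443e-6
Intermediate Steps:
Y(O, k) = -37*k
1/(-735935 + Y(-787, 215)) = 1/(-735935 - 37*215) = 1/(-735935 - 7955) = 1/(-743890) = -1/743890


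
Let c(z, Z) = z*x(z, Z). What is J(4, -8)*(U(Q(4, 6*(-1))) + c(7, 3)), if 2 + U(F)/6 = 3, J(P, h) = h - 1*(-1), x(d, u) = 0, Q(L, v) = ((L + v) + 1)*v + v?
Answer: -42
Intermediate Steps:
Q(L, v) = v + v*(1 + L + v) (Q(L, v) = (1 + L + v)*v + v = v*(1 + L + v) + v = v + v*(1 + L + v))
c(z, Z) = 0 (c(z, Z) = z*0 = 0)
J(P, h) = 1 + h (J(P, h) = h + 1 = 1 + h)
U(F) = 6 (U(F) = -12 + 6*3 = -12 + 18 = 6)
J(4, -8)*(U(Q(4, 6*(-1))) + c(7, 3)) = (1 - 8)*(6 + 0) = -7*6 = -42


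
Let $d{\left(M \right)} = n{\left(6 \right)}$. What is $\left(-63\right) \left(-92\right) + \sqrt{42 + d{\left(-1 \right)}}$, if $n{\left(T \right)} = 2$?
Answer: $5796 + 2 \sqrt{11} \approx 5802.6$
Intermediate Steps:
$d{\left(M \right)} = 2$
$\left(-63\right) \left(-92\right) + \sqrt{42 + d{\left(-1 \right)}} = \left(-63\right) \left(-92\right) + \sqrt{42 + 2} = 5796 + \sqrt{44} = 5796 + 2 \sqrt{11}$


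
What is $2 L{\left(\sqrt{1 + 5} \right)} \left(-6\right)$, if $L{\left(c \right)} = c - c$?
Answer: $0$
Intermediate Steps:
$L{\left(c \right)} = 0$
$2 L{\left(\sqrt{1 + 5} \right)} \left(-6\right) = 2 \cdot 0 \left(-6\right) = 0 \left(-6\right) = 0$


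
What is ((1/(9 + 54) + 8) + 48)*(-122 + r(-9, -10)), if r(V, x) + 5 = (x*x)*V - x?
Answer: -398777/7 ≈ -56968.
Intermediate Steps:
r(V, x) = -5 - x + V*x**2 (r(V, x) = -5 + ((x*x)*V - x) = -5 + (x**2*V - x) = -5 + (V*x**2 - x) = -5 + (-x + V*x**2) = -5 - x + V*x**2)
((1/(9 + 54) + 8) + 48)*(-122 + r(-9, -10)) = ((1/(9 + 54) + 8) + 48)*(-122 + (-5 - 1*(-10) - 9*(-10)**2)) = ((1/63 + 8) + 48)*(-122 + (-5 + 10 - 9*100)) = ((1/63 + 8) + 48)*(-122 + (-5 + 10 - 900)) = (505/63 + 48)*(-122 - 895) = (3529/63)*(-1017) = -398777/7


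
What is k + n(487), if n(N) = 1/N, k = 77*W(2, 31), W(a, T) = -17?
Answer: -637482/487 ≈ -1309.0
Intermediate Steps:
k = -1309 (k = 77*(-17) = -1309)
k + n(487) = -1309 + 1/487 = -637482/487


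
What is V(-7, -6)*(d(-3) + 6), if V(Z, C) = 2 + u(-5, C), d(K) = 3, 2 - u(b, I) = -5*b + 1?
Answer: -198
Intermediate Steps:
u(b, I) = 1 + 5*b (u(b, I) = 2 - (-5*b + 1) = 2 - (1 - 5*b) = 2 + (-1 + 5*b) = 1 + 5*b)
V(Z, C) = -22 (V(Z, C) = 2 + (1 + 5*(-5)) = 2 + (1 - 25) = 2 - 24 = -22)
V(-7, -6)*(d(-3) + 6) = -22*(3 + 6) = -22*9 = -198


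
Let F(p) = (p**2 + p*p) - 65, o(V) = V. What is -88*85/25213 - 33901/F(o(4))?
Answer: 854499073/832029 ≈ 1027.0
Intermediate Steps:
F(p) = -65 + 2*p**2 (F(p) = (p**2 + p**2) - 65 = 2*p**2 - 65 = -65 + 2*p**2)
-88*85/25213 - 33901/F(o(4)) = -88*85/25213 - 33901/(-65 + 2*4**2) = -7480*1/25213 - 33901/(-65 + 2*16) = -7480/25213 - 33901/(-65 + 32) = -7480/25213 - 33901/(-33) = -7480/25213 - 33901*(-1/33) = -7480/25213 + 33901/33 = 854499073/832029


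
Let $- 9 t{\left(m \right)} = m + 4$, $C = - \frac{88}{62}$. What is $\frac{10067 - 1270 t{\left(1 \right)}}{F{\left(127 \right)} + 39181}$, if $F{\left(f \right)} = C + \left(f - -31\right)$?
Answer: $\frac{3005543}{10975185} \approx 0.27385$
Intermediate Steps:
$C = - \frac{44}{31}$ ($C = \left(-88\right) \frac{1}{62} = - \frac{44}{31} \approx -1.4194$)
$F{\left(f \right)} = \frac{917}{31} + f$ ($F{\left(f \right)} = - \frac{44}{31} + \left(f - -31\right) = - \frac{44}{31} + \left(f + 31\right) = - \frac{44}{31} + \left(31 + f\right) = \frac{917}{31} + f$)
$t{\left(m \right)} = - \frac{4}{9} - \frac{m}{9}$ ($t{\left(m \right)} = - \frac{m + 4}{9} = - \frac{4 + m}{9} = - \frac{4}{9} - \frac{m}{9}$)
$\frac{10067 - 1270 t{\left(1 \right)}}{F{\left(127 \right)} + 39181} = \frac{10067 - 1270 \left(- \frac{4}{9} - \frac{1}{9}\right)}{\left(\frac{917}{31} + 127\right) + 39181} = \frac{10067 - 1270 \left(- \frac{4}{9} - \frac{1}{9}\right)}{\frac{4854}{31} + 39181} = \frac{10067 - - \frac{6350}{9}}{\frac{1219465}{31}} = \left(10067 + \frac{6350}{9}\right) \frac{31}{1219465} = \frac{96953}{9} \cdot \frac{31}{1219465} = \frac{3005543}{10975185}$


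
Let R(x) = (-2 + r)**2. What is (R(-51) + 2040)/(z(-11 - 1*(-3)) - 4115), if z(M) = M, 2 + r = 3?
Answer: -2041/4123 ≈ -0.49503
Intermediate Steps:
r = 1 (r = -2 + 3 = 1)
R(x) = 1 (R(x) = (-2 + 1)**2 = (-1)**2 = 1)
(R(-51) + 2040)/(z(-11 - 1*(-3)) - 4115) = (1 + 2040)/((-11 - 1*(-3)) - 4115) = 2041/((-11 + 3) - 4115) = 2041/(-8 - 4115) = 2041/(-4123) = 2041*(-1/4123) = -2041/4123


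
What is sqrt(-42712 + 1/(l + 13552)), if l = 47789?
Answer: I*sqrt(160713223156731)/61341 ≈ 206.67*I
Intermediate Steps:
sqrt(-42712 + 1/(l + 13552)) = sqrt(-42712 + 1/(47789 + 13552)) = sqrt(-42712 + 1/61341) = sqrt(-2619996791/61341) = I*sqrt(160713223156731)/61341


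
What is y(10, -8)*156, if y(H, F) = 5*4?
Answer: 3120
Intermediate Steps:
y(H, F) = 20
y(10, -8)*156 = 20*156 = 3120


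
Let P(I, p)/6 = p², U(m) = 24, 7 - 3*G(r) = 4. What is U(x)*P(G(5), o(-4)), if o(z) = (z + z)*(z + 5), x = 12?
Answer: 9216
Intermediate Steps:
G(r) = 1 (G(r) = 7/3 - ⅓*4 = 7/3 - 4/3 = 1)
o(z) = 2*z*(5 + z) (o(z) = (2*z)*(5 + z) = 2*z*(5 + z))
P(I, p) = 6*p²
U(x)*P(G(5), o(-4)) = 24*(6*(2*(-4)*(5 - 4))²) = 24*(6*(2*(-4)*1)²) = 24*(6*(-8)²) = 24*(6*64) = 24*384 = 9216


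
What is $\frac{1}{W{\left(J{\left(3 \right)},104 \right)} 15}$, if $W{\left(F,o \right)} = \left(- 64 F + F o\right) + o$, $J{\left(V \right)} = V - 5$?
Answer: $\frac{1}{360} \approx 0.0027778$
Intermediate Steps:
$J{\left(V \right)} = -5 + V$ ($J{\left(V \right)} = V - 5 = -5 + V$)
$W{\left(F,o \right)} = o - 64 F + F o$
$\frac{1}{W{\left(J{\left(3 \right)},104 \right)} 15} = \frac{1}{\left(104 - 64 \left(-5 + 3\right) + \left(-5 + 3\right) 104\right) 15} = \frac{1}{\left(104 - -128 - 208\right) 15} = \frac{1}{\left(104 + 128 - 208\right) 15} = \frac{1}{24 \cdot 15} = \frac{1}{360}$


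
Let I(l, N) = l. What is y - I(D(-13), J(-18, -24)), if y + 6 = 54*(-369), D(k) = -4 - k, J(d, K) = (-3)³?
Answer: -19941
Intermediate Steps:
J(d, K) = -27
y = -19932 (y = -6 + 54*(-369) = -6 - 19926 = -19932)
y - I(D(-13), J(-18, -24)) = -19932 - (-4 - 1*(-13)) = -19932 - (-4 + 13) = -19932 - 1*9 = -19932 - 9 = -19941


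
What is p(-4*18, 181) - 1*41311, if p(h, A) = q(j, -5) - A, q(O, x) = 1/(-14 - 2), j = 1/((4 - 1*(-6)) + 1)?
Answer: -663873/16 ≈ -41492.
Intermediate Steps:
j = 1/11 (j = 1/((4 + 6) + 1) = 1/(10 + 1) = 1/11 ≈ 0.090909)
q(O, x) = -1/16 (q(O, x) = 1/(-16) = -1/16)
p(h, A) = -1/16 - A
p(-4*18, 181) - 1*41311 = (-1/16 - 1*181) - 1*41311 = (-1/16 - 181) - 41311 = -2897/16 - 41311 = -663873/16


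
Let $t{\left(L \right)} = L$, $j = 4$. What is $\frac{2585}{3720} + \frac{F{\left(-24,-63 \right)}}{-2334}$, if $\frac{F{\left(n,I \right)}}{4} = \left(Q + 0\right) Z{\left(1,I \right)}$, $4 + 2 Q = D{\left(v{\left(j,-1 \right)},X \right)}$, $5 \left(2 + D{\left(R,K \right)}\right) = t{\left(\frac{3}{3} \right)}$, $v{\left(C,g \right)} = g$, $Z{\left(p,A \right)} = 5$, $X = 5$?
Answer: $\frac{69435}{96472} \approx 0.71974$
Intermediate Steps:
$D{\left(R,K \right)} = - \frac{9}{5}$ ($D{\left(R,K \right)} = -2 + \frac{3 \cdot \frac{1}{3}}{5} = -2 + \frac{1}{5} \cdot 1 = -2 + \frac{1}{5} = - \frac{9}{5}$)
$Q = - \frac{29}{10}$ ($Q = -2 + \frac{1}{2} \left(- \frac{9}{5}\right) = -2 - \frac{9}{10} = - \frac{29}{10} \approx -2.9$)
$F{\left(n,I \right)} = -58$ ($F{\left(n,I \right)} = 4 \left(- \frac{29}{10} + 0\right) 5 = 4 \left(\left(- \frac{29}{10}\right) 5\right) = 4 \left(- \frac{29}{2}\right) = -58$)
$\frac{2585}{3720} + \frac{F{\left(-24,-63 \right)}}{-2334} = \frac{2585}{3720} - \frac{58}{-2334} = 2585 \cdot \frac{1}{3720} - - \frac{29}{1167} = \frac{517}{744} + \frac{29}{1167} = \frac{69435}{96472}$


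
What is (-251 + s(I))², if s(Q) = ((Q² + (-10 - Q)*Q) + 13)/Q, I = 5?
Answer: 1669264/25 ≈ 66771.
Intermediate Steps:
s(Q) = (13 + Q² + Q*(-10 - Q))/Q (s(Q) = ((Q² + Q*(-10 - Q)) + 13)/Q = (13 + Q² + Q*(-10 - Q))/Q)
(-251 + s(I))² = (-251 + (-10 + 13/5))² = (-251 - 37/5)² = (-1292/5)² = 1669264/25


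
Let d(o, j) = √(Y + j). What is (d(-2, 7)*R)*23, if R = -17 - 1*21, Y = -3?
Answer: -1748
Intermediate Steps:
d(o, j) = √(-3 + j)
R = -38 (R = -17 - 21 = -38)
(d(-2, 7)*R)*23 = (√(-3 + 7)*(-38))*23 = (√4*(-38))*23 = (2*(-38))*23 = -76*23 = -1748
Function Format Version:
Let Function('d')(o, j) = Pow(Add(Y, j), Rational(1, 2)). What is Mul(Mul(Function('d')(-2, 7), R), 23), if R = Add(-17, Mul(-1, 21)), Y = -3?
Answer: -1748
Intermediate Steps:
Function('d')(o, j) = Pow(Add(-3, j), Rational(1, 2))
R = -38 (R = Add(-17, -21) = -38)
Mul(Mul(Function('d')(-2, 7), R), 23) = Mul(Mul(Pow(Add(-3, 7), Rational(1, 2)), -38), 23) = Mul(Mul(Pow(4, Rational(1, 2)), -38), 23) = Mul(Mul(2, -38), 23) = Mul(-76, 23) = -1748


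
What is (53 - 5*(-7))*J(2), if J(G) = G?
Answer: 176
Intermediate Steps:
(53 - 5*(-7))*J(2) = (53 - 5*(-7))*2 = (53 + 35)*2 = 88*2 = 176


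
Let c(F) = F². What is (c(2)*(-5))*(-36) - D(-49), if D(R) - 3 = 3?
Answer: 714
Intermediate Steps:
D(R) = 6 (D(R) = 3 + 3 = 6)
(c(2)*(-5))*(-36) - D(-49) = (2²*(-5))*(-36) - 1*6 = (4*(-5))*(-36) - 6 = -20*(-36) - 6 = 720 - 6 = 714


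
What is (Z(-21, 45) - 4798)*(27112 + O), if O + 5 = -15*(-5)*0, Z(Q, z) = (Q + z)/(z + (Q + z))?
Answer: -2991149022/23 ≈ -1.3005e+8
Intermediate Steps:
Z(Q, z) = (Q + z)/(Q + 2*z)
O = -5 (O = -5 - 15*(-5)*0 = -5 + 75*0 = -5 + 0 = -5)
(Z(-21, 45) - 4798)*(27112 + O) = ((-21 + 45)/(-21 + 2*45) - 4798)*(27112 - 5) = (24/(-21 + 90) - 4798)*27107 = (24/69 - 4798)*27107 = ((1/69)*24 - 4798)*27107 = (8/23 - 4798)*27107 = -110346/23*27107 = -2991149022/23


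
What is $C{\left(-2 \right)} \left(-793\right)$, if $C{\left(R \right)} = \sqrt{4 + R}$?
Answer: $- 793 \sqrt{2} \approx -1121.5$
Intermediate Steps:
$C{\left(-2 \right)} \left(-793\right) = \sqrt{4 - 2} \left(-793\right) = \sqrt{2} \left(-793\right) = - 793 \sqrt{2}$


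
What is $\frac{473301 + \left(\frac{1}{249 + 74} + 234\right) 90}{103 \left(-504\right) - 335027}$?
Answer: $- \frac{159678693}{124981297} \approx -1.2776$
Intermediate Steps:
$\frac{473301 + \left(\frac{1}{249 + 74} + 234\right) 90}{103 \left(-504\right) - 335027} = \frac{473301 + \left(\frac{1}{323} + 234\right) 90}{-51912 - 335027} = \frac{473301 + \left(\frac{1}{323} + 234\right) 90}{-386939} = \left(473301 + \frac{75583}{323} \cdot 90\right) \left(- \frac{1}{386939}\right) = \left(473301 + \frac{6802470}{323}\right) \left(- \frac{1}{386939}\right) = \frac{159678693}{323} \left(- \frac{1}{386939}\right) = - \frac{159678693}{124981297}$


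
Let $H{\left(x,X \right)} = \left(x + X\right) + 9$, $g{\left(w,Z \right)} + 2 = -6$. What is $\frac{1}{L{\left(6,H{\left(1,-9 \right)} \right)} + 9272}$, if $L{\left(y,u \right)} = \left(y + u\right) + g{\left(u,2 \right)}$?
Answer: $\frac{1}{9271} \approx 0.00010786$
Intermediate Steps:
$g{\left(w,Z \right)} = -8$ ($g{\left(w,Z \right)} = -2 - 6 = -8$)
$H{\left(x,X \right)} = 9 + X + x$ ($H{\left(x,X \right)} = \left(X + x\right) + 9 = 9 + X + x$)
$L{\left(y,u \right)} = -8 + u + y$ ($L{\left(y,u \right)} = \left(y + u\right) - 8 = \left(u + y\right) - 8 = -8 + u + y$)
$\frac{1}{L{\left(6,H{\left(1,-9 \right)} \right)} + 9272} = \frac{1}{\left(-8 + \left(9 - 9 + 1\right) + 6\right) + 9272} = \frac{1}{\left(-8 + 1 + 6\right) + 9272} = \frac{1}{-1 + 9272} = \frac{1}{9271}$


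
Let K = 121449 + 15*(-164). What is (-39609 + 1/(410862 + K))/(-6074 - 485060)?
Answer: 10493434129/130113920517 ≈ 0.080648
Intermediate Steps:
K = 118989 (K = 121449 - 2460 = 118989)
(-39609 + 1/(410862 + K))/(-6074 - 485060) = (-39609 + 1/(410862 + 118989))/(-6074 - 485060) = (-39609 + 1/529851)/(-491134) = (-39609 + 1/529851)*(-1/491134) = -20986868258/529851*(-1/491134) = 10493434129/130113920517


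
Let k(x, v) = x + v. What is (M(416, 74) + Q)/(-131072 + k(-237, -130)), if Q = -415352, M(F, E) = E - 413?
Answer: 415691/131439 ≈ 3.1626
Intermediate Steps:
M(F, E) = -413 + E
k(x, v) = v + x
(M(416, 74) + Q)/(-131072 + k(-237, -130)) = ((-413 + 74) - 415352)/(-131072 + (-130 - 237)) = (-339 - 415352)/(-131072 - 367) = -415691/(-131439) = -415691*(-1/131439) = 415691/131439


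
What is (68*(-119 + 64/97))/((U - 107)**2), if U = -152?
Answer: -780572/6506857 ≈ -0.11996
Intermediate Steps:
(68*(-119 + 64/97))/((U - 107)**2) = (68*(-119 + 64/97))/((-152 - 107)**2) = (68*(-119 + 64*(1/97)))/((-259)**2) = (68*(-119 + 64/97))/67081 = (68*(-11479/97))*(1/67081) = -780572/97*1/67081 = -780572/6506857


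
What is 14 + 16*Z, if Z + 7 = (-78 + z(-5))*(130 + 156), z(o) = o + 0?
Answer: -379906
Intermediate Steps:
z(o) = o
Z = -23745 (Z = -7 + (-78 - 5)*(130 + 156) = -7 - 83*286 = -7 - 23738 = -23745)
14 + 16*Z = 14 + 16*(-23745) = 14 - 379920 = -379906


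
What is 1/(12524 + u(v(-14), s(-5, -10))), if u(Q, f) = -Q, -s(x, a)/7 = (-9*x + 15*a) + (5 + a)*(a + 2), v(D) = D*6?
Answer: 1/12608 ≈ 7.9315e-5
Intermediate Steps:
v(D) = 6*D
s(x, a) = -105*a + 63*x - 7*(2 + a)*(5 + a) (s(x, a) = -7*((-9*x + 15*a) + (5 + a)*(a + 2)) = -7*((-9*x + 15*a) + (5 + a)*(2 + a)) = -7*((-9*x + 15*a) + (2 + a)*(5 + a)) = -7*(-9*x + 15*a + (2 + a)*(5 + a)) = -105*a + 63*x - 7*(2 + a)*(5 + a))
1/(12524 + u(v(-14), s(-5, -10))) = 1/(12524 - 6*(-14)) = 1/(12524 - 1*(-84)) = 1/(12524 + 84) = 1/12608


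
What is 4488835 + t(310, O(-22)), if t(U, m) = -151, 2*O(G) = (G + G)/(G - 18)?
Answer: 4488684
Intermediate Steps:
O(G) = G/(-18 + G) (O(G) = ((G + G)/(G - 18))/2 = ((2*G)/(-18 + G))/2 = (2*G/(-18 + G))/2 = G/(-18 + G))
4488835 + t(310, O(-22)) = 4488835 - 151 = 4488684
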